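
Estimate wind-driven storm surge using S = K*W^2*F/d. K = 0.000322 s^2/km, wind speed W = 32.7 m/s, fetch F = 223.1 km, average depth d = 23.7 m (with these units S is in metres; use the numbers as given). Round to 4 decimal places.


S = K * W^2 * F / d
W^2 = 32.7^2 = 1069.29
S = 0.000322 * 1069.29 * 223.1 / 23.7
Numerator = 0.000322 * 1069.29 * 223.1 = 76.815869
S = 76.815869 / 23.7 = 3.2412 m

3.2412


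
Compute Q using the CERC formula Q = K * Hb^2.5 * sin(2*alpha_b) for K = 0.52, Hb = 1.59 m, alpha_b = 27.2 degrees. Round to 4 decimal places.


Q = K * Hb^2.5 * sin(2 * alpha_b)
Hb^2.5 = 1.59^2.5 = 3.187813
sin(2 * 27.2) = sin(54.4) = 0.813101
Q = 0.52 * 3.187813 * 0.813101
Q = 1.3478 m^3/s

1.3478


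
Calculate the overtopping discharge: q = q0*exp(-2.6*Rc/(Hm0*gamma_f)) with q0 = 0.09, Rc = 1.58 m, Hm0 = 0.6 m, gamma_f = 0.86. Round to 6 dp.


q = q0 * exp(-2.6 * Rc / (Hm0 * gamma_f))
Exponent = -2.6 * 1.58 / (0.6 * 0.86)
= -2.6 * 1.58 / 0.5160
= -7.961240
exp(-7.961240) = 0.000349
q = 0.09 * 0.000349
q = 0.000031 m^3/s/m

0.000031


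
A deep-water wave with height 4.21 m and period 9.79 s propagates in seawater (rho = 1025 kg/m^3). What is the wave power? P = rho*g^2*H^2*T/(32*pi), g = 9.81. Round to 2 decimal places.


P = rho * g^2 * H^2 * T / (32 * pi)
P = 1025 * 9.81^2 * 4.21^2 * 9.79 / (32 * pi)
P = 1025 * 96.2361 * 17.7241 * 9.79 / 100.53096
P = 170258.54 W/m

170258.54


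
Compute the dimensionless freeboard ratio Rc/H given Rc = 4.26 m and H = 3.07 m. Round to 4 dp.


Relative freeboard = Rc / H
= 4.26 / 3.07
= 1.3876

1.3876


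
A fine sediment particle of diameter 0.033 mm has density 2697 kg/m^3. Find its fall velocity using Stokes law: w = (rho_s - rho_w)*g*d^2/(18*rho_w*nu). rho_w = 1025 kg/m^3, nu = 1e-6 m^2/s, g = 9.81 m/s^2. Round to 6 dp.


w = (rho_s - rho_w) * g * d^2 / (18 * rho_w * nu)
d = 0.033 mm = 0.000033 m
rho_s - rho_w = 2697 - 1025 = 1672
Numerator = 1672 * 9.81 * (0.000033)^2 = 0.000017862126
Denominator = 18 * 1025 * 1e-6 = 0.018450
w = 0.000968 m/s

0.000968


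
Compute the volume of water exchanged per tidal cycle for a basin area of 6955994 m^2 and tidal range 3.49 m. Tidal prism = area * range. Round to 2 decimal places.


Tidal prism = Area * Tidal range
P = 6955994 * 3.49
P = 24276419.06 m^3

24276419.06


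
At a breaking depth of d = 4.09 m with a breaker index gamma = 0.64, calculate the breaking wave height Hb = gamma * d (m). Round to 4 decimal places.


Hb = gamma * d
Hb = 0.64 * 4.09
Hb = 2.6176 m

2.6176


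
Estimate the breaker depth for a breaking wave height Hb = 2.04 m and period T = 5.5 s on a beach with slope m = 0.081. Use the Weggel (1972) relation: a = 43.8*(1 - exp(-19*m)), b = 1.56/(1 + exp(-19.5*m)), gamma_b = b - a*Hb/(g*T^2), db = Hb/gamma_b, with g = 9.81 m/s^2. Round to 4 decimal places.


a = 43.8 * (1 - exp(-19 * m))
exp(-19 * 0.081) = exp(-1.5390) = 0.214596
a = 43.8 * (1 - 0.214596) = 34.400713
b = 1.56 / (1 + exp(-19.5 * m))
exp(-19.5 * 0.081) = exp(-1.5795) = 0.206078
b = 1.56 / (1 + 0.206078) = 1.293449
Hb / (g * T^2) = 2.04 / (9.81 * 5.5^2) = 2.04 / 296.7525 = 0.00687442
gamma_b = b - a * Hb/(g*T^2) = 1.293449 - 34.400713 * 0.00687442 = 1.056964
db = Hb / gamma_b = 2.04 / 1.056964
db = 1.9301 m

1.9301


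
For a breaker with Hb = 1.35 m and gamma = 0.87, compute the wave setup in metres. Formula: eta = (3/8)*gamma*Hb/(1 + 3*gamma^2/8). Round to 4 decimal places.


eta = (3/8) * gamma * Hb / (1 + 3*gamma^2/8)
Numerator = (3/8) * 0.87 * 1.35 = 0.440437
Denominator = 1 + 3*0.87^2/8 = 1 + 0.283838 = 1.283838
eta = 0.440437 / 1.283838
eta = 0.3431 m

0.3431


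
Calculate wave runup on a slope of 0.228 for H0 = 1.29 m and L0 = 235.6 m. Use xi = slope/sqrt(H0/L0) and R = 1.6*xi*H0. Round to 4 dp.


xi = slope / sqrt(H0/L0)
H0/L0 = 1.29/235.6 = 0.005475
sqrt(0.005475) = 0.073996
xi = 0.228 / 0.073996 = 3.081255
R = 1.6 * xi * H0 = 1.6 * 3.081255 * 1.29
R = 6.3597 m

6.3597


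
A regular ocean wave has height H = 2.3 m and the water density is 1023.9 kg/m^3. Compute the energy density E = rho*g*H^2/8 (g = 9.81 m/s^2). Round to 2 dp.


E = (1/8) * rho * g * H^2
E = (1/8) * 1023.9 * 9.81 * 2.3^2
E = 0.125 * 1023.9 * 9.81 * 5.2900
E = 6641.90 J/m^2

6641.90


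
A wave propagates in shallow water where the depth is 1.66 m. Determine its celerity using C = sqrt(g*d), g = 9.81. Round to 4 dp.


Using the shallow-water approximation:
C = sqrt(g * d) = sqrt(9.81 * 1.66)
C = sqrt(16.2846)
C = 4.0354 m/s

4.0354


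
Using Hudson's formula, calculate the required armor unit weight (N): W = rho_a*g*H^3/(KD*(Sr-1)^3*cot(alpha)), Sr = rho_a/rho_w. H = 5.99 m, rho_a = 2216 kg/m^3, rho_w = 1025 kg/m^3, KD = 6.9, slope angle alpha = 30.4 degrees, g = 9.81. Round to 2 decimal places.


Sr = rho_a / rho_w = 2216 / 1025 = 2.161951
(Sr - 1) = 1.161951
(Sr - 1)^3 = 1.568786
cot(30.4) = 1 / tan(30.4) = 1 / 0.586697 = 1.704459
Numerator = 2216 * 9.81 * 5.99^3 = 4672176.3916
Denominator = 6.9 * 1.568786 * 1.704459 = 18.450123
W = 4672176.3916 / 18.450123
W = 253232.80 N

253232.80


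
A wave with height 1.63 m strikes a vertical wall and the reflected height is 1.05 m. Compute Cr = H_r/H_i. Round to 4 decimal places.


Cr = H_r / H_i
Cr = 1.05 / 1.63
Cr = 0.6442

0.6442


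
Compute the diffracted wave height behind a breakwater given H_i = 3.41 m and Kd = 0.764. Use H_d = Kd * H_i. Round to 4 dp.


H_d = Kd * H_i
H_d = 0.764 * 3.41
H_d = 2.6052 m

2.6052


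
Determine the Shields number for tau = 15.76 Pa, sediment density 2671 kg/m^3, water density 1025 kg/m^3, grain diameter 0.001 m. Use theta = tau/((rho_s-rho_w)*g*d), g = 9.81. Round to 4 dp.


theta = tau / ((rho_s - rho_w) * g * d)
rho_s - rho_w = 2671 - 1025 = 1646
Denominator = 1646 * 9.81 * 0.001 = 16.147260
theta = 15.76 / 16.147260
theta = 0.9760

0.9760


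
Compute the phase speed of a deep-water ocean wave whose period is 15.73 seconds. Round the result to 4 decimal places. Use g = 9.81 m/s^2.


We use the deep-water celerity formula:
C = g * T / (2 * pi)
C = 9.81 * 15.73 / (2 * 3.14159...)
C = 154.311300 / 6.283185
C = 24.5594 m/s

24.5594


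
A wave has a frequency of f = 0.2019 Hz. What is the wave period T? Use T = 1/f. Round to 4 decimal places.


T = 1 / f
T = 1 / 0.2019
T = 4.9529 s

4.9529


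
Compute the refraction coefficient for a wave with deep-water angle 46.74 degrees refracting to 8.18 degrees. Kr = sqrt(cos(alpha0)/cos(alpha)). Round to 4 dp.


Kr = sqrt(cos(alpha0) / cos(alpha))
cos(46.74) = 0.685310
cos(8.18) = 0.989826
Kr = sqrt(0.685310 / 0.989826)
Kr = sqrt(0.692354)
Kr = 0.8321

0.8321


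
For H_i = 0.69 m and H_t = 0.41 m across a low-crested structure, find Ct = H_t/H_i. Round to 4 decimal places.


Ct = H_t / H_i
Ct = 0.41 / 0.69
Ct = 0.5942

0.5942


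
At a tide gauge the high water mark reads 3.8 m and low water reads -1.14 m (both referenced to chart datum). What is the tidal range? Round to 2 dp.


Tidal range = High water - Low water
Tidal range = 3.8 - (-1.14)
Tidal range = 4.94 m

4.94


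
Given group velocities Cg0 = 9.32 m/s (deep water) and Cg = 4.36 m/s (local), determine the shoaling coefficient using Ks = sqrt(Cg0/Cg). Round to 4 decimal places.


Ks = sqrt(Cg0 / Cg)
Ks = sqrt(9.32 / 4.36)
Ks = sqrt(2.1376)
Ks = 1.4621

1.4621


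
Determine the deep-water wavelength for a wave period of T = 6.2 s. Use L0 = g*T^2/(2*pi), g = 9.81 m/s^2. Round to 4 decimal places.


L0 = g * T^2 / (2 * pi)
L0 = 9.81 * 6.2^2 / (2 * pi)
L0 = 9.81 * 38.4400 / 6.28319
L0 = 377.0964 / 6.28319
L0 = 60.0168 m

60.0168


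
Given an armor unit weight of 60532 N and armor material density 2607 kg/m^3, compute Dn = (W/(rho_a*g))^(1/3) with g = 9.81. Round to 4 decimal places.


V = W / (rho_a * g)
V = 60532 / (2607 * 9.81)
V = 60532 / 25574.67
V = 2.366873 m^3
Dn = V^(1/3) = 2.366873^(1/3)
Dn = 1.3327 m

1.3327


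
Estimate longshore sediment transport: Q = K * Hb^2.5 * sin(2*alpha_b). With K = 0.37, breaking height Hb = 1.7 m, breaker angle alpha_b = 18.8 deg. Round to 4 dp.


Q = K * Hb^2.5 * sin(2 * alpha_b)
Hb^2.5 = 1.7^2.5 = 3.768099
sin(2 * 18.8) = sin(37.6) = 0.610145
Q = 0.37 * 3.768099 * 0.610145
Q = 0.8507 m^3/s

0.8507


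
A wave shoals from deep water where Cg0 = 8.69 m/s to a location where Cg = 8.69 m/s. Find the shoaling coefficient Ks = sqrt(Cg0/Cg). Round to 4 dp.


Ks = sqrt(Cg0 / Cg)
Ks = sqrt(8.69 / 8.69)
Ks = sqrt(1.0000)
Ks = 1.0000

1.0000


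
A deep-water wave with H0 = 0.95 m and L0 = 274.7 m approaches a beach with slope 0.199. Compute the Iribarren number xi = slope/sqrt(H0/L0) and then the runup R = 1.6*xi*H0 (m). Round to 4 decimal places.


xi = slope / sqrt(H0/L0)
H0/L0 = 0.95/274.7 = 0.003458
sqrt(0.003458) = 0.058807
xi = 0.199 / 0.058807 = 3.383924
R = 1.6 * xi * H0 = 1.6 * 3.383924 * 0.95
R = 5.1436 m

5.1436


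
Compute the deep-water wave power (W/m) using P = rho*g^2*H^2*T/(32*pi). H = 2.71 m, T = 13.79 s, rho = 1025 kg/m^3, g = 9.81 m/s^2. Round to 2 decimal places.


P = rho * g^2 * H^2 * T / (32 * pi)
P = 1025 * 9.81^2 * 2.71^2 * 13.79 / (32 * pi)
P = 1025 * 96.2361 * 7.3441 * 13.79 / 100.53096
P = 99372.19 W/m

99372.19


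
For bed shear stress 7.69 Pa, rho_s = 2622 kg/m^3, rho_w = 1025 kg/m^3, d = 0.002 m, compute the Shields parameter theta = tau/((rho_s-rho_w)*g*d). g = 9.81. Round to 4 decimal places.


theta = tau / ((rho_s - rho_w) * g * d)
rho_s - rho_w = 2622 - 1025 = 1597
Denominator = 1597 * 9.81 * 0.002 = 31.333140
theta = 7.69 / 31.333140
theta = 0.2454

0.2454


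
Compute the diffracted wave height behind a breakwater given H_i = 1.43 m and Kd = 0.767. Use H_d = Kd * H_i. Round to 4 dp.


H_d = Kd * H_i
H_d = 0.767 * 1.43
H_d = 1.0968 m

1.0968


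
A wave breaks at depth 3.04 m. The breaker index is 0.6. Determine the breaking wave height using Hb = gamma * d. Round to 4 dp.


Hb = gamma * d
Hb = 0.6 * 3.04
Hb = 1.8240 m

1.8240


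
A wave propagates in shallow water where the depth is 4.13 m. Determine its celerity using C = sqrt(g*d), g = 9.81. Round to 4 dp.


Using the shallow-water approximation:
C = sqrt(g * d) = sqrt(9.81 * 4.13)
C = sqrt(40.5153)
C = 6.3652 m/s

6.3652


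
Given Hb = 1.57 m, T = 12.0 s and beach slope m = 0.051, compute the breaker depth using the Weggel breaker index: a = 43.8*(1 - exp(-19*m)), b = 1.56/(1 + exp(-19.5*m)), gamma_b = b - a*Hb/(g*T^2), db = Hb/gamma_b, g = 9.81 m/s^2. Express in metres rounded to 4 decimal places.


a = 43.8 * (1 - exp(-19 * m))
exp(-19 * 0.051) = exp(-0.9690) = 0.379462
a = 43.8 * (1 - 0.379462) = 27.179551
b = 1.56 / (1 + exp(-19.5 * m))
exp(-19.5 * 0.051) = exp(-0.9945) = 0.369908
b = 1.56 / (1 + 0.369908) = 1.138762
Hb / (g * T^2) = 1.57 / (9.81 * 12.0^2) = 1.57 / 1412.6400 = 0.00111139
gamma_b = b - a * Hb/(g*T^2) = 1.138762 - 27.179551 * 0.00111139 = 1.108555
db = Hb / gamma_b = 1.57 / 1.108555
db = 1.4163 m

1.4163


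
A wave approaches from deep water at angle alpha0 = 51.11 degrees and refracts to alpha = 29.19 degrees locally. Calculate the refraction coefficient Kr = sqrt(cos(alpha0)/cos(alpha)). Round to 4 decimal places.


Kr = sqrt(cos(alpha0) / cos(alpha))
cos(51.11) = 0.627827
cos(29.19) = 0.873007
Kr = sqrt(0.627827 / 0.873007)
Kr = sqrt(0.719155)
Kr = 0.8480

0.8480


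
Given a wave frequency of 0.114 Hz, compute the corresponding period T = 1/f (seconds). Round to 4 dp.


T = 1 / f
T = 1 / 0.114
T = 8.7719 s

8.7719


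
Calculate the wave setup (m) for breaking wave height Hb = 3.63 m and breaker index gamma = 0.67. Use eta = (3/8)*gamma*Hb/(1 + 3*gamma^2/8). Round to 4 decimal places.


eta = (3/8) * gamma * Hb / (1 + 3*gamma^2/8)
Numerator = (3/8) * 0.67 * 3.63 = 0.912038
Denominator = 1 + 3*0.67^2/8 = 1 + 0.168338 = 1.168338
eta = 0.912038 / 1.168338
eta = 0.7806 m

0.7806


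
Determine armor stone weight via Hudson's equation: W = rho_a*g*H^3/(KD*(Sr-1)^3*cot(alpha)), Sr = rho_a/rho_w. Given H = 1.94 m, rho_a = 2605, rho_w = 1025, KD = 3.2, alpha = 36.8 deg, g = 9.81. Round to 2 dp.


Sr = rho_a / rho_w = 2605 / 1025 = 2.541463
(Sr - 1) = 1.541463
(Sr - 1)^3 = 3.662686
cot(36.8) = 1 / tan(36.8) = 1 / 0.748096 = 1.336728
Numerator = 2605 * 9.81 * 1.94^3 = 186587.2332
Denominator = 3.2 * 3.662686 * 1.336728 = 15.667242
W = 186587.2332 / 15.667242
W = 11909.39 N

11909.39


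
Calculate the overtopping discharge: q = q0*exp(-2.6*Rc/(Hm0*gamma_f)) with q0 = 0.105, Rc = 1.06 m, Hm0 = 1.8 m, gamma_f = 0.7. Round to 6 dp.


q = q0 * exp(-2.6 * Rc / (Hm0 * gamma_f))
Exponent = -2.6 * 1.06 / (1.8 * 0.7)
= -2.6 * 1.06 / 1.2600
= -2.187302
exp(-2.187302) = 0.112219
q = 0.105 * 0.112219
q = 0.011783 m^3/s/m

0.011783


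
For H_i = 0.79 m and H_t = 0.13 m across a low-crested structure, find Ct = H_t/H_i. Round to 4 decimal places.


Ct = H_t / H_i
Ct = 0.13 / 0.79
Ct = 0.1646

0.1646


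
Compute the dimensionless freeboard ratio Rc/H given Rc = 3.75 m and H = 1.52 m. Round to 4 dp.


Relative freeboard = Rc / H
= 3.75 / 1.52
= 2.4671

2.4671


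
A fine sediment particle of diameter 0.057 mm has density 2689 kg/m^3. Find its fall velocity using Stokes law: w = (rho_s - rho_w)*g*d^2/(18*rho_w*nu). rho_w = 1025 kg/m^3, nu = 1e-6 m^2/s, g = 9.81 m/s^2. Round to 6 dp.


w = (rho_s - rho_w) * g * d^2 / (18 * rho_w * nu)
d = 0.057 mm = 0.000057 m
rho_s - rho_w = 2689 - 1025 = 1664
Numerator = 1664 * 9.81 * (0.000057)^2 = 0.000053036156
Denominator = 18 * 1025 * 1e-6 = 0.018450
w = 0.002875 m/s

0.002875


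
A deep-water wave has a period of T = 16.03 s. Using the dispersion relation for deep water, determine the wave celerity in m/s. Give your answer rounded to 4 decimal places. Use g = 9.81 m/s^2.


We use the deep-water celerity formula:
C = g * T / (2 * pi)
C = 9.81 * 16.03 / (2 * 3.14159...)
C = 157.254300 / 6.283185
C = 25.0278 m/s

25.0278


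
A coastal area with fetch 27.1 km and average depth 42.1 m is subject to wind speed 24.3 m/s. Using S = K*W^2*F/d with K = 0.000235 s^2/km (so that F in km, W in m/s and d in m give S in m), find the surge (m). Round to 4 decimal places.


S = K * W^2 * F / d
W^2 = 24.3^2 = 590.49
S = 0.000235 * 590.49 * 27.1 / 42.1
Numerator = 0.000235 * 590.49 * 27.1 = 3.760536
S = 3.760536 / 42.1 = 0.0893 m

0.0893


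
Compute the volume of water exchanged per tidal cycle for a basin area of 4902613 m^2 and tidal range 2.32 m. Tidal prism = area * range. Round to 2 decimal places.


Tidal prism = Area * Tidal range
P = 4902613 * 2.32
P = 11374062.16 m^3

11374062.16


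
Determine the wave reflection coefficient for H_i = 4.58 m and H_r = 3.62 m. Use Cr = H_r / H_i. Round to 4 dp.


Cr = H_r / H_i
Cr = 3.62 / 4.58
Cr = 0.7904

0.7904


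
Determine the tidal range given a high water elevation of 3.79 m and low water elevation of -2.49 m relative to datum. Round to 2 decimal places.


Tidal range = High water - Low water
Tidal range = 3.79 - (-2.49)
Tidal range = 6.28 m

6.28


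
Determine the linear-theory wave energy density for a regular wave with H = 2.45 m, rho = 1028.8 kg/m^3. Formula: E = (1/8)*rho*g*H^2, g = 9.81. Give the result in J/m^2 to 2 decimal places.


E = (1/8) * rho * g * H^2
E = (1/8) * 1028.8 * 9.81 * 2.45^2
E = 0.125 * 1028.8 * 9.81 * 6.0025
E = 7572.55 J/m^2

7572.55


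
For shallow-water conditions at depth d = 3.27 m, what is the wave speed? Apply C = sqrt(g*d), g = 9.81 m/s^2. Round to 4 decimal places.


Using the shallow-water approximation:
C = sqrt(g * d) = sqrt(9.81 * 3.27)
C = sqrt(32.0787)
C = 5.6638 m/s

5.6638


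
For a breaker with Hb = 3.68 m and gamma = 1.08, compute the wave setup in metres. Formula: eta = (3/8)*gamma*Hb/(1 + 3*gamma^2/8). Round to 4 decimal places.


eta = (3/8) * gamma * Hb / (1 + 3*gamma^2/8)
Numerator = (3/8) * 1.08 * 3.68 = 1.490400
Denominator = 1 + 3*1.08^2/8 = 1 + 0.437400 = 1.437400
eta = 1.490400 / 1.437400
eta = 1.0369 m

1.0369


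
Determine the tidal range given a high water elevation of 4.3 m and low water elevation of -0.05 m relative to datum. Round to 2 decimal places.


Tidal range = High water - Low water
Tidal range = 4.3 - (-0.05)
Tidal range = 4.35 m

4.35


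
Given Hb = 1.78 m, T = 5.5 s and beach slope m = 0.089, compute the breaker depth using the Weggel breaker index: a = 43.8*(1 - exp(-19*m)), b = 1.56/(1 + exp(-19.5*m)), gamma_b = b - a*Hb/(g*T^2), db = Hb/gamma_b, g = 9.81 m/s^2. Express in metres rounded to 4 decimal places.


a = 43.8 * (1 - exp(-19 * m))
exp(-19 * 0.089) = exp(-1.6910) = 0.184335
a = 43.8 * (1 - 0.184335) = 35.726123
b = 1.56 / (1 + exp(-19.5 * m))
exp(-19.5 * 0.089) = exp(-1.7355) = 0.176312
b = 1.56 / (1 + 0.176312) = 1.326179
Hb / (g * T^2) = 1.78 / (9.81 * 5.5^2) = 1.78 / 296.7525 = 0.00599826
gamma_b = b - a * Hb/(g*T^2) = 1.326179 - 35.726123 * 0.00599826 = 1.111884
db = Hb / gamma_b = 1.78 / 1.111884
db = 1.6009 m

1.6009


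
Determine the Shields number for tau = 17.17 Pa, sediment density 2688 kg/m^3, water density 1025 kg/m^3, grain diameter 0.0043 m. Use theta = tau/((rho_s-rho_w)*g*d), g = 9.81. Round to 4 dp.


theta = tau / ((rho_s - rho_w) * g * d)
rho_s - rho_w = 2688 - 1025 = 1663
Denominator = 1663 * 9.81 * 0.0043 = 70.150329
theta = 17.17 / 70.150329
theta = 0.2448

0.2448


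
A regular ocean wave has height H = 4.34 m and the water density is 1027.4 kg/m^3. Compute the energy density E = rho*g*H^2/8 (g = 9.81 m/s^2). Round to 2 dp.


E = (1/8) * rho * g * H^2
E = (1/8) * 1027.4 * 9.81 * 4.34^2
E = 0.125 * 1027.4 * 9.81 * 18.8356
E = 23730.02 J/m^2

23730.02


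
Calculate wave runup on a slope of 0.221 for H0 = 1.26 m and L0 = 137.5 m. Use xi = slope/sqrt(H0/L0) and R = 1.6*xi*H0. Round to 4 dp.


xi = slope / sqrt(H0/L0)
H0/L0 = 1.26/137.5 = 0.009164
sqrt(0.009164) = 0.095727
xi = 0.221 / 0.095727 = 2.308651
R = 1.6 * xi * H0 = 1.6 * 2.308651 * 1.26
R = 4.6542 m

4.6542


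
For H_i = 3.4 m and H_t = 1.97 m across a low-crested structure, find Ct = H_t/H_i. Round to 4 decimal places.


Ct = H_t / H_i
Ct = 1.97 / 3.4
Ct = 0.5794

0.5794


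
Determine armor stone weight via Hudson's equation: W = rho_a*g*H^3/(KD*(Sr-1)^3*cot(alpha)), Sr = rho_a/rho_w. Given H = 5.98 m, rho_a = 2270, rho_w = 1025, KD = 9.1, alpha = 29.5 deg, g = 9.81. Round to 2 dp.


Sr = rho_a / rho_w = 2270 / 1025 = 2.214634
(Sr - 1) = 1.214634
(Sr - 1)^3 = 1.791994
cot(29.5) = 1 / tan(29.5) = 1 / 0.565773 = 1.767494
Numerator = 2270 * 9.81 * 5.98^3 = 4762098.9645
Denominator = 9.1 * 1.791994 * 1.767494 = 28.822776
W = 4762098.9645 / 28.822776
W = 165220.00 N

165220.00


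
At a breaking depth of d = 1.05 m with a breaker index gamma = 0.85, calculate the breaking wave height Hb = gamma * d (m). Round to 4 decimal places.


Hb = gamma * d
Hb = 0.85 * 1.05
Hb = 0.8925 m

0.8925


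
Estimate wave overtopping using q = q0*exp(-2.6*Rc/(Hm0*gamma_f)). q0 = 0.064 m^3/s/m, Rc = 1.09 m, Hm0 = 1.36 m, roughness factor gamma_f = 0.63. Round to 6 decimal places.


q = q0 * exp(-2.6 * Rc / (Hm0 * gamma_f))
Exponent = -2.6 * 1.09 / (1.36 * 0.63)
= -2.6 * 1.09 / 0.8568
= -3.307656
exp(-3.307656) = 0.036602
q = 0.064 * 0.036602
q = 0.002343 m^3/s/m

0.002343


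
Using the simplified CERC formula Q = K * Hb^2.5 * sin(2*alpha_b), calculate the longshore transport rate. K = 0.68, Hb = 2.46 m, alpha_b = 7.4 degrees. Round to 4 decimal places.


Q = K * Hb^2.5 * sin(2 * alpha_b)
Hb^2.5 = 2.46^2.5 = 9.491564
sin(2 * 7.4) = sin(14.8) = 0.255446
Q = 0.68 * 9.491564 * 0.255446
Q = 1.6487 m^3/s

1.6487


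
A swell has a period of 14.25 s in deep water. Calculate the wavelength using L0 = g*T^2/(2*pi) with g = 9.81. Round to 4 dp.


L0 = g * T^2 / (2 * pi)
L0 = 9.81 * 14.25^2 / (2 * pi)
L0 = 9.81 * 203.0625 / 6.28319
L0 = 1992.0431 / 6.28319
L0 = 317.0435 m

317.0435


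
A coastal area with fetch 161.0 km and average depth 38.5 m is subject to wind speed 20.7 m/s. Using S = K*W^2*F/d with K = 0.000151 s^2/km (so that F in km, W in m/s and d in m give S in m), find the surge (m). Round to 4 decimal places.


S = K * W^2 * F / d
W^2 = 20.7^2 = 428.49
S = 0.000151 * 428.49 * 161.0 / 38.5
Numerator = 0.000151 * 428.49 * 161.0 = 10.417020
S = 10.417020 / 38.5 = 0.2706 m

0.2706


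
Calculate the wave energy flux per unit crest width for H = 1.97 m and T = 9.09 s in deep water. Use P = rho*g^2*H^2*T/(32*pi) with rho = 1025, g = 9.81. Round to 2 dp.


P = rho * g^2 * H^2 * T / (32 * pi)
P = 1025 * 9.81^2 * 1.97^2 * 9.09 / (32 * pi)
P = 1025 * 96.2361 * 3.8809 * 9.09 / 100.53096
P = 34614.52 W/m

34614.52


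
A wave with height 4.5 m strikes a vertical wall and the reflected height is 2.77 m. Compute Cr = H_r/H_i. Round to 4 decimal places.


Cr = H_r / H_i
Cr = 2.77 / 4.5
Cr = 0.6156

0.6156


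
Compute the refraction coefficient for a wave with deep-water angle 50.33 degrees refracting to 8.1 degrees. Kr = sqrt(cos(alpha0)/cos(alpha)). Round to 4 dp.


Kr = sqrt(cos(alpha0) / cos(alpha))
cos(50.33) = 0.638365
cos(8.1) = 0.990024
Kr = sqrt(0.638365 / 0.990024)
Kr = sqrt(0.644798)
Kr = 0.8030

0.8030


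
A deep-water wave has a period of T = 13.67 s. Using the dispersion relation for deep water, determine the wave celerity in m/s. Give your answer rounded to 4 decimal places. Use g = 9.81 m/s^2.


We use the deep-water celerity formula:
C = g * T / (2 * pi)
C = 9.81 * 13.67 / (2 * 3.14159...)
C = 134.102700 / 6.283185
C = 21.3431 m/s

21.3431


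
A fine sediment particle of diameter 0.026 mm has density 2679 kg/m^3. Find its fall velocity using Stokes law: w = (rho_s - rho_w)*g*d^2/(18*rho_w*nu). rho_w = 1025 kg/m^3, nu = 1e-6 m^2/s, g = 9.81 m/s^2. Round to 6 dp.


w = (rho_s - rho_w) * g * d^2 / (18 * rho_w * nu)
d = 0.026 mm = 0.000026 m
rho_s - rho_w = 2679 - 1025 = 1654
Numerator = 1654 * 9.81 * (0.000026)^2 = 0.000010968600
Denominator = 18 * 1025 * 1e-6 = 0.018450
w = 0.000595 m/s

0.000595


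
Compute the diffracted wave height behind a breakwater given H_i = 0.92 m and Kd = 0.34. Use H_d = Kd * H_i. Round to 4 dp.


H_d = Kd * H_i
H_d = 0.34 * 0.92
H_d = 0.3128 m

0.3128


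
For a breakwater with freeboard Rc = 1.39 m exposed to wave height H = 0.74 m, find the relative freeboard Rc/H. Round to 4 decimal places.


Relative freeboard = Rc / H
= 1.39 / 0.74
= 1.8784

1.8784


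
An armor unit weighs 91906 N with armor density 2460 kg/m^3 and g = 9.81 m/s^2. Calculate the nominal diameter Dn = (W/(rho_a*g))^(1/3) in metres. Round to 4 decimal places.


V = W / (rho_a * g)
V = 91906 / (2460 * 9.81)
V = 91906 / 24132.60
V = 3.808375 m^3
Dn = V^(1/3) = 3.808375^(1/3)
Dn = 1.5616 m

1.5616


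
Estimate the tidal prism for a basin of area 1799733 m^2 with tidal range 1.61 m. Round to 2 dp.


Tidal prism = Area * Tidal range
P = 1799733 * 1.61
P = 2897570.13 m^3

2897570.13


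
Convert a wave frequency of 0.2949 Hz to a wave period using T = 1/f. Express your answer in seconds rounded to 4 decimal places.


T = 1 / f
T = 1 / 0.2949
T = 3.3910 s

3.3910


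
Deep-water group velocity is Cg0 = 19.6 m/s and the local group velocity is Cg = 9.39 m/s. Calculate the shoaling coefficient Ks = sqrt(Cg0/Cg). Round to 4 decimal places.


Ks = sqrt(Cg0 / Cg)
Ks = sqrt(19.6 / 9.39)
Ks = sqrt(2.0873)
Ks = 1.4448

1.4448


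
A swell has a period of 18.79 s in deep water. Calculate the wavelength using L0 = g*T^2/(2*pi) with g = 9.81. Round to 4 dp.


L0 = g * T^2 / (2 * pi)
L0 = 9.81 * 18.79^2 / (2 * pi)
L0 = 9.81 * 353.0641 / 6.28319
L0 = 3463.5588 / 6.28319
L0 = 551.2425 m

551.2425


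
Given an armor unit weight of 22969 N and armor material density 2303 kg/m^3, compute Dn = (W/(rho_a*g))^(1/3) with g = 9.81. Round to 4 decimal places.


V = W / (rho_a * g)
V = 22969 / (2303 * 9.81)
V = 22969 / 22592.43
V = 1.016668 m^3
Dn = V^(1/3) = 1.016668^(1/3)
Dn = 1.0055 m

1.0055


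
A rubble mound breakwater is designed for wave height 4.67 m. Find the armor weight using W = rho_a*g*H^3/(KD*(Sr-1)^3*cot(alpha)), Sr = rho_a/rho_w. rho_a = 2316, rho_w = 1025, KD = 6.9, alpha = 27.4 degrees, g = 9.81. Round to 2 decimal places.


Sr = rho_a / rho_w = 2316 / 1025 = 2.259512
(Sr - 1) = 1.259512
(Sr - 1)^3 = 1.998054
cot(27.4) = 1 / tan(27.4) = 1 / 0.518351 = 1.929196
Numerator = 2316 * 9.81 * 4.67^3 = 2313972.5575
Denominator = 6.9 * 1.998054 * 1.929196 = 26.596989
W = 2313972.5575 / 26.596989
W = 87001.30 N

87001.30


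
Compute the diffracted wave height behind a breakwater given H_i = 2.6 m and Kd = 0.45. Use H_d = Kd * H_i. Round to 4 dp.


H_d = Kd * H_i
H_d = 0.45 * 2.6
H_d = 1.1700 m

1.1700


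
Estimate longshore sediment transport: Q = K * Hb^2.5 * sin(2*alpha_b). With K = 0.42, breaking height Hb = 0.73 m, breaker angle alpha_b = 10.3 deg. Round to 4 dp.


Q = K * Hb^2.5 * sin(2 * alpha_b)
Hb^2.5 = 0.73^2.5 = 0.455310
sin(2 * 10.3) = sin(20.6) = 0.351842
Q = 0.42 * 0.455310 * 0.351842
Q = 0.0673 m^3/s

0.0673


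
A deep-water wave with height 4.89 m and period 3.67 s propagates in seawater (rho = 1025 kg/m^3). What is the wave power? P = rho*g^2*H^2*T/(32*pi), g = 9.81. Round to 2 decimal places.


P = rho * g^2 * H^2 * T / (32 * pi)
P = 1025 * 9.81^2 * 4.89^2 * 3.67 / (32 * pi)
P = 1025 * 96.2361 * 23.9121 * 3.67 / 100.53096
P = 86108.46 W/m

86108.46


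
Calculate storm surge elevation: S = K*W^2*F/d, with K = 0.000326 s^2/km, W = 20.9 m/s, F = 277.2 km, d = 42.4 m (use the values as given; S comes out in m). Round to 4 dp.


S = K * W^2 * F / d
W^2 = 20.9^2 = 436.81
S = 0.000326 * 436.81 * 277.2 / 42.4
Numerator = 0.000326 * 436.81 * 277.2 = 39.473297
S = 39.473297 / 42.4 = 0.9310 m

0.9310


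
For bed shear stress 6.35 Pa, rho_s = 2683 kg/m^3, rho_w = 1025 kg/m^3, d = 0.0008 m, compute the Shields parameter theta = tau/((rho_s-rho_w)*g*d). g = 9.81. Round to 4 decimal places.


theta = tau / ((rho_s - rho_w) * g * d)
rho_s - rho_w = 2683 - 1025 = 1658
Denominator = 1658 * 9.81 * 0.0008 = 13.011984
theta = 6.35 / 13.011984
theta = 0.4880

0.4880


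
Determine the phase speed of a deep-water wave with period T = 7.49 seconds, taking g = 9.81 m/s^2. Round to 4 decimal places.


We use the deep-water celerity formula:
C = g * T / (2 * pi)
C = 9.81 * 7.49 / (2 * 3.14159...)
C = 73.476900 / 6.283185
C = 11.6942 m/s

11.6942


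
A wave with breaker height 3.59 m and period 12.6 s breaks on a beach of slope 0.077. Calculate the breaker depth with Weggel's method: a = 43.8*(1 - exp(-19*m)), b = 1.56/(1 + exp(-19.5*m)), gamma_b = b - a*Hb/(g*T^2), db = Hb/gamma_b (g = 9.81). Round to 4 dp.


a = 43.8 * (1 - exp(-19 * m))
exp(-19 * 0.077) = exp(-1.4630) = 0.231541
a = 43.8 * (1 - 0.231541) = 33.658521
b = 1.56 / (1 + exp(-19.5 * m))
exp(-19.5 * 0.077) = exp(-1.5015) = 0.222796
b = 1.56 / (1 + 0.222796) = 1.275765
Hb / (g * T^2) = 3.59 / (9.81 * 12.6^2) = 3.59 / 1557.4356 = 0.00230507
gamma_b = b - a * Hb/(g*T^2) = 1.275765 - 33.658521 * 0.00230507 = 1.198180
db = Hb / gamma_b = 3.59 / 1.198180
db = 2.9962 m

2.9962


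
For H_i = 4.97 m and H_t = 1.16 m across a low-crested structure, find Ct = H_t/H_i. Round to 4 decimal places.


Ct = H_t / H_i
Ct = 1.16 / 4.97
Ct = 0.2334

0.2334


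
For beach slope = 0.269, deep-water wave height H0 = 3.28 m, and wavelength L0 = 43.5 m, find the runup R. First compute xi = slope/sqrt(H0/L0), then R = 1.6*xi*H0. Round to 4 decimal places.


xi = slope / sqrt(H0/L0)
H0/L0 = 3.28/43.5 = 0.075402
sqrt(0.075402) = 0.274595
xi = 0.269 / 0.274595 = 0.979625
R = 1.6 * xi * H0 = 1.6 * 0.979625 * 3.28
R = 5.1411 m

5.1411


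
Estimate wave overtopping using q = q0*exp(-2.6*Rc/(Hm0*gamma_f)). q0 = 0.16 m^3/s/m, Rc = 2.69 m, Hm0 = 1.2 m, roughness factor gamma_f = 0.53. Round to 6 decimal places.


q = q0 * exp(-2.6 * Rc / (Hm0 * gamma_f))
Exponent = -2.6 * 2.69 / (1.2 * 0.53)
= -2.6 * 2.69 / 0.6360
= -10.996855
exp(-10.996855) = 0.000017
q = 0.16 * 0.000017
q = 0.000003 m^3/s/m

0.000003


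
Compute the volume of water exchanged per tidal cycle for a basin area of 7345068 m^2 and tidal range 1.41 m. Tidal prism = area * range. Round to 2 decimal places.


Tidal prism = Area * Tidal range
P = 7345068 * 1.41
P = 10356545.88 m^3

10356545.88


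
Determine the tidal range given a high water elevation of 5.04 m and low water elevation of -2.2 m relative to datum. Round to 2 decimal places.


Tidal range = High water - Low water
Tidal range = 5.04 - (-2.2)
Tidal range = 7.24 m

7.24


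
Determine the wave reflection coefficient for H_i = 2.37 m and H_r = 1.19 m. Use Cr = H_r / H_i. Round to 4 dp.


Cr = H_r / H_i
Cr = 1.19 / 2.37
Cr = 0.5021

0.5021


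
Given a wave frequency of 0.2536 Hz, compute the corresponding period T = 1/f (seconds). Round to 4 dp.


T = 1 / f
T = 1 / 0.2536
T = 3.9432 s

3.9432


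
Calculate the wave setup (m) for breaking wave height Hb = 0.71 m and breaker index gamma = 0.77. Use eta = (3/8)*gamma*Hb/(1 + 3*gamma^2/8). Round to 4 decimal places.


eta = (3/8) * gamma * Hb / (1 + 3*gamma^2/8)
Numerator = (3/8) * 0.77 * 0.71 = 0.205012
Denominator = 1 + 3*0.77^2/8 = 1 + 0.222338 = 1.222338
eta = 0.205012 / 1.222338
eta = 0.1677 m

0.1677


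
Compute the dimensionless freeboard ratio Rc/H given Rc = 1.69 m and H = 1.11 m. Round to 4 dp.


Relative freeboard = Rc / H
= 1.69 / 1.11
= 1.5225

1.5225


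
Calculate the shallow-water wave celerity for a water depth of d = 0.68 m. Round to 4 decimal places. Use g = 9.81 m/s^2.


Using the shallow-water approximation:
C = sqrt(g * d) = sqrt(9.81 * 0.68)
C = sqrt(6.6708)
C = 2.5828 m/s

2.5828


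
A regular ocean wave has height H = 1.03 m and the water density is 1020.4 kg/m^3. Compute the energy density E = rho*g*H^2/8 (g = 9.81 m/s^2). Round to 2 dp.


E = (1/8) * rho * g * H^2
E = (1/8) * 1020.4 * 9.81 * 1.03^2
E = 0.125 * 1020.4 * 9.81 * 1.0609
E = 1327.47 J/m^2

1327.47


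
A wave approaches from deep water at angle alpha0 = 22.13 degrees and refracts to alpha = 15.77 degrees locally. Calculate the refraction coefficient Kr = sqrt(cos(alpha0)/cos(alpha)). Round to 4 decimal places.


Kr = sqrt(cos(alpha0) / cos(alpha))
cos(22.13) = 0.926332
cos(15.77) = 0.962360
Kr = sqrt(0.926332 / 0.962360)
Kr = sqrt(0.962562)
Kr = 0.9811

0.9811


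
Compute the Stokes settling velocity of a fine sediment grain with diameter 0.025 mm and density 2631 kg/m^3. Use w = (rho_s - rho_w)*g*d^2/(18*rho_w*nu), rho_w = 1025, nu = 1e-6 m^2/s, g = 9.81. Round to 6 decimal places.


w = (rho_s - rho_w) * g * d^2 / (18 * rho_w * nu)
d = 0.025 mm = 0.000025 m
rho_s - rho_w = 2631 - 1025 = 1606
Numerator = 1606 * 9.81 * (0.000025)^2 = 0.000009846788
Denominator = 18 * 1025 * 1e-6 = 0.018450
w = 0.000534 m/s

0.000534


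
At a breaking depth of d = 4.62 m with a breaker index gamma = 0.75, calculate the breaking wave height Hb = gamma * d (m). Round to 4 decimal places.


Hb = gamma * d
Hb = 0.75 * 4.62
Hb = 3.4650 m

3.4650


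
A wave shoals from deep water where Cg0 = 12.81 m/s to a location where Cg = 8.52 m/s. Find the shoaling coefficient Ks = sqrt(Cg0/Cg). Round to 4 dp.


Ks = sqrt(Cg0 / Cg)
Ks = sqrt(12.81 / 8.52)
Ks = sqrt(1.5035)
Ks = 1.2262

1.2262


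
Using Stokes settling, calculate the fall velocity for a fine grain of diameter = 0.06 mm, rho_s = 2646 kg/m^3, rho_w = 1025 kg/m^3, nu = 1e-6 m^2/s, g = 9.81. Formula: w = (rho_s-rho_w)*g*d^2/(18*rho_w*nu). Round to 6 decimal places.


w = (rho_s - rho_w) * g * d^2 / (18 * rho_w * nu)
d = 0.06 mm = 0.000060 m
rho_s - rho_w = 2646 - 1025 = 1621
Numerator = 1621 * 9.81 * (0.000060)^2 = 0.000057247236
Denominator = 18 * 1025 * 1e-6 = 0.018450
w = 0.003103 m/s

0.003103


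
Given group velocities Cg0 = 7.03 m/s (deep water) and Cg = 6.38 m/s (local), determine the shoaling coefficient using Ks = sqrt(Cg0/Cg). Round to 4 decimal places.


Ks = sqrt(Cg0 / Cg)
Ks = sqrt(7.03 / 6.38)
Ks = sqrt(1.1019)
Ks = 1.0497

1.0497


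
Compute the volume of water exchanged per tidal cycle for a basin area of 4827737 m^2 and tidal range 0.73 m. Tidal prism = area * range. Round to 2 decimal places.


Tidal prism = Area * Tidal range
P = 4827737 * 0.73
P = 3524248.01 m^3

3524248.01


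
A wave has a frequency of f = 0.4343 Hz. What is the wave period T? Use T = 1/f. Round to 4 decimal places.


T = 1 / f
T = 1 / 0.4343
T = 2.3026 s

2.3026


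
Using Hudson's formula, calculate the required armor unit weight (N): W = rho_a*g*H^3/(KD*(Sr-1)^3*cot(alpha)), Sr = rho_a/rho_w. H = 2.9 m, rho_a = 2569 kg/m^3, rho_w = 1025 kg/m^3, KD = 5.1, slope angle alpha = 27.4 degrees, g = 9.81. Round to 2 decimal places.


Sr = rho_a / rho_w = 2569 / 1025 = 2.506341
(Sr - 1) = 1.506341
(Sr - 1)^3 = 3.417986
cot(27.4) = 1 / tan(27.4) = 1 / 0.518351 = 1.929196
Numerator = 2569 * 9.81 * 2.9^3 = 614648.8952
Denominator = 5.1 * 3.417986 * 1.929196 = 33.629215
W = 614648.8952 / 33.629215
W = 18277.23 N

18277.23


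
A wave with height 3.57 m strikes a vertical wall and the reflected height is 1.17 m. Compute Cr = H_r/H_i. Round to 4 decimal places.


Cr = H_r / H_i
Cr = 1.17 / 3.57
Cr = 0.3277

0.3277


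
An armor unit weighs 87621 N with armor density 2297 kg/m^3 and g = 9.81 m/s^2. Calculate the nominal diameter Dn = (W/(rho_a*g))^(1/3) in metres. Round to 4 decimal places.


V = W / (rho_a * g)
V = 87621 / (2297 * 9.81)
V = 87621 / 22533.57
V = 3.888465 m^3
Dn = V^(1/3) = 3.888465^(1/3)
Dn = 1.5725 m

1.5725


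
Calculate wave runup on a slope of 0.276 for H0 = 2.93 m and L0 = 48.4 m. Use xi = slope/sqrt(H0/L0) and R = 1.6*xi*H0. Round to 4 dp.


xi = slope / sqrt(H0/L0)
H0/L0 = 2.93/48.4 = 0.060537
sqrt(0.060537) = 0.246043
xi = 0.276 / 0.246043 = 1.121755
R = 1.6 * xi * H0 = 1.6 * 1.121755 * 2.93
R = 5.2588 m

5.2588


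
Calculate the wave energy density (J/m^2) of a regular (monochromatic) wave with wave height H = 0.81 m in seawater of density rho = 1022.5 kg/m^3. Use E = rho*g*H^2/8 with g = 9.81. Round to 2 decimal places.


E = (1/8) * rho * g * H^2
E = (1/8) * 1022.5 * 9.81 * 0.81^2
E = 0.125 * 1022.5 * 9.81 * 0.6561
E = 822.64 J/m^2

822.64


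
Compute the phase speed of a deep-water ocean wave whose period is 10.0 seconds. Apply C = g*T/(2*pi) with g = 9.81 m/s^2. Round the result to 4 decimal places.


We use the deep-water celerity formula:
C = g * T / (2 * pi)
C = 9.81 * 10.0 / (2 * 3.14159...)
C = 98.100000 / 6.283185
C = 15.6131 m/s

15.6131


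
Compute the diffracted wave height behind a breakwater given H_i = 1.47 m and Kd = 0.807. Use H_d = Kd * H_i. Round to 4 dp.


H_d = Kd * H_i
H_d = 0.807 * 1.47
H_d = 1.1863 m

1.1863


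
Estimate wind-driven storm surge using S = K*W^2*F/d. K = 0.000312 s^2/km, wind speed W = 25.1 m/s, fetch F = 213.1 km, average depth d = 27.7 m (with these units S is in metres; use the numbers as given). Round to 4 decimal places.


S = K * W^2 * F / d
W^2 = 25.1^2 = 630.01
S = 0.000312 * 630.01 * 213.1 / 27.7
Numerator = 0.000312 * 630.01 * 213.1 = 41.887601
S = 41.887601 / 27.7 = 1.5122 m

1.5122


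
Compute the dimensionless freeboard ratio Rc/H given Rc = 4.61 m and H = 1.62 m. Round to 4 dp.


Relative freeboard = Rc / H
= 4.61 / 1.62
= 2.8457

2.8457


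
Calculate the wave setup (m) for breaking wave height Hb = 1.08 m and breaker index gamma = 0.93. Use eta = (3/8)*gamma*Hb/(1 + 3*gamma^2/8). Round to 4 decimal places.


eta = (3/8) * gamma * Hb / (1 + 3*gamma^2/8)
Numerator = (3/8) * 0.93 * 1.08 = 0.376650
Denominator = 1 + 3*0.93^2/8 = 1 + 0.324338 = 1.324338
eta = 0.376650 / 1.324338
eta = 0.2844 m

0.2844


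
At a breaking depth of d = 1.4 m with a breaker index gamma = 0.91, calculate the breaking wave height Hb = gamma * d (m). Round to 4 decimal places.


Hb = gamma * d
Hb = 0.91 * 1.4
Hb = 1.2740 m

1.2740


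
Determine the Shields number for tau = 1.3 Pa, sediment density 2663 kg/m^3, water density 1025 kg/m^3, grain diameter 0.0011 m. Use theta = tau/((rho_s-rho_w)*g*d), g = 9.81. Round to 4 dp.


theta = tau / ((rho_s - rho_w) * g * d)
rho_s - rho_w = 2663 - 1025 = 1638
Denominator = 1638 * 9.81 * 0.0011 = 17.675658
theta = 1.3 / 17.675658
theta = 0.0735

0.0735


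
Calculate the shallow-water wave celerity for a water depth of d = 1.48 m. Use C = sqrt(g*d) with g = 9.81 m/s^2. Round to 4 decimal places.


Using the shallow-water approximation:
C = sqrt(g * d) = sqrt(9.81 * 1.48)
C = sqrt(14.5188)
C = 3.8104 m/s

3.8104


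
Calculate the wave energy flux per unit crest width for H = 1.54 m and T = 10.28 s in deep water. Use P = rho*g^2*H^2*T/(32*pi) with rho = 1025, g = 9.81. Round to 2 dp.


P = rho * g^2 * H^2 * T / (32 * pi)
P = 1025 * 9.81^2 * 1.54^2 * 10.28 / (32 * pi)
P = 1025 * 96.2361 * 2.3716 * 10.28 / 100.53096
P = 23921.95 W/m

23921.95


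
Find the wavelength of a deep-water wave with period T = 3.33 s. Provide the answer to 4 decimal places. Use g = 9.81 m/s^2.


L0 = g * T^2 / (2 * pi)
L0 = 9.81 * 3.33^2 / (2 * pi)
L0 = 9.81 * 11.0889 / 6.28319
L0 = 108.7821 / 6.28319
L0 = 17.3132 m

17.3132


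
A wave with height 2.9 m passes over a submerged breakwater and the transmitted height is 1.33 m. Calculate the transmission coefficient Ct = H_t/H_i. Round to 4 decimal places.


Ct = H_t / H_i
Ct = 1.33 / 2.9
Ct = 0.4586

0.4586


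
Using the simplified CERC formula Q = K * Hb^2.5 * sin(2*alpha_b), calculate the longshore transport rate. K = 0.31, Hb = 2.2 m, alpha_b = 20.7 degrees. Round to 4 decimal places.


Q = K * Hb^2.5 * sin(2 * alpha_b)
Hb^2.5 = 2.2^2.5 = 7.178880
sin(2 * 20.7) = sin(41.4) = 0.661312
Q = 0.31 * 7.178880 * 0.661312
Q = 1.4717 m^3/s

1.4717


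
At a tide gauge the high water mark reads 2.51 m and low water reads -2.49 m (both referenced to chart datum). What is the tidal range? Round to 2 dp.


Tidal range = High water - Low water
Tidal range = 2.51 - (-2.49)
Tidal range = 5.00 m

5.00


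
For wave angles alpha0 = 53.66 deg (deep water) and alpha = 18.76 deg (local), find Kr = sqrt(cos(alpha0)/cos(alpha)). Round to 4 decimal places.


Kr = sqrt(cos(alpha0) / cos(alpha))
cos(53.66) = 0.592576
cos(18.76) = 0.946874
Kr = sqrt(0.592576 / 0.946874)
Kr = sqrt(0.625823)
Kr = 0.7911

0.7911


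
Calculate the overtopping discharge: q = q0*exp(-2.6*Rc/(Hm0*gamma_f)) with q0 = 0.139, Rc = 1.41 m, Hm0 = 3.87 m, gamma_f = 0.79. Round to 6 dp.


q = q0 * exp(-2.6 * Rc / (Hm0 * gamma_f))
Exponent = -2.6 * 1.41 / (3.87 * 0.79)
= -2.6 * 1.41 / 3.0573
= -1.199097
exp(-1.199097) = 0.301466
q = 0.139 * 0.301466
q = 0.041904 m^3/s/m

0.041904


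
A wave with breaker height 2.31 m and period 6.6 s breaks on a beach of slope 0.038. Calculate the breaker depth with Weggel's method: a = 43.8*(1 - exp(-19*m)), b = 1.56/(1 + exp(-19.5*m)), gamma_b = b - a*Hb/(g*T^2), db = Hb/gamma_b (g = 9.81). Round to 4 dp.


a = 43.8 * (1 - exp(-19 * m))
exp(-19 * 0.038) = exp(-0.7220) = 0.485780
a = 43.8 * (1 - 0.485780) = 22.522848
b = 1.56 / (1 + exp(-19.5 * m))
exp(-19.5 * 0.038) = exp(-0.7410) = 0.476637
b = 1.56 / (1 + 0.476637) = 1.056455
Hb / (g * T^2) = 2.31 / (9.81 * 6.6^2) = 2.31 / 427.3236 = 0.00540574
gamma_b = b - a * Hb/(g*T^2) = 1.056455 - 22.522848 * 0.00540574 = 0.934702
db = Hb / gamma_b = 2.31 / 0.934702
db = 2.4714 m

2.4714


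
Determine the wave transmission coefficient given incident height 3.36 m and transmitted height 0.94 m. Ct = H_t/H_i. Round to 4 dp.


Ct = H_t / H_i
Ct = 0.94 / 3.36
Ct = 0.2798

0.2798


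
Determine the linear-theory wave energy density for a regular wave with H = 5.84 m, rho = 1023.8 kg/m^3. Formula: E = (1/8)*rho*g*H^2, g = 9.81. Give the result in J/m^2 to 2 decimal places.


E = (1/8) * rho * g * H^2
E = (1/8) * 1023.8 * 9.81 * 5.84^2
E = 0.125 * 1023.8 * 9.81 * 34.1056
E = 42817.36 J/m^2

42817.36


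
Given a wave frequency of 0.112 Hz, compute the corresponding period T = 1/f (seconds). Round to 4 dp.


T = 1 / f
T = 1 / 0.112
T = 8.9286 s

8.9286


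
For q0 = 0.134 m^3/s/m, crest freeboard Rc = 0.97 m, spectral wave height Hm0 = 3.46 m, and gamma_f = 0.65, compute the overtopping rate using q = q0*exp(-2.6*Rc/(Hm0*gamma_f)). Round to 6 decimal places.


q = q0 * exp(-2.6 * Rc / (Hm0 * gamma_f))
Exponent = -2.6 * 0.97 / (3.46 * 0.65)
= -2.6 * 0.97 / 2.2490
= -1.121387
exp(-1.121387) = 0.325827
q = 0.134 * 0.325827
q = 0.043661 m^3/s/m

0.043661
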